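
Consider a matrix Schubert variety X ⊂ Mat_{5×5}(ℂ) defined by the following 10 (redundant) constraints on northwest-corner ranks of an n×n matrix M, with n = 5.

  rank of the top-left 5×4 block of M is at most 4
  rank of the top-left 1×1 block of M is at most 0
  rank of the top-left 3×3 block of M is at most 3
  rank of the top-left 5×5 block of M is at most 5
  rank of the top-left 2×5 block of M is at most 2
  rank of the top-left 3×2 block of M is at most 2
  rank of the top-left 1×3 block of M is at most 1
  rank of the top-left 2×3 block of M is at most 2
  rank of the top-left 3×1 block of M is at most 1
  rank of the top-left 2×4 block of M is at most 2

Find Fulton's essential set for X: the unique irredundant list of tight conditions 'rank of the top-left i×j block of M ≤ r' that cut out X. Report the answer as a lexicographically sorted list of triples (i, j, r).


Propagating the 10 rank bounds to every northwest block:

  0 1 1 1 1
  1 2 2 2 2
  1 2 3 3 3
  1 2 3 4 4
  1 2 3 4 5

reading off 1-entries of Δ²R: w = (2, 1, 3, 4, 5).

ℓ(w)=1; the 1 essential cell (i,j,r):

[(1, 1, 0)]


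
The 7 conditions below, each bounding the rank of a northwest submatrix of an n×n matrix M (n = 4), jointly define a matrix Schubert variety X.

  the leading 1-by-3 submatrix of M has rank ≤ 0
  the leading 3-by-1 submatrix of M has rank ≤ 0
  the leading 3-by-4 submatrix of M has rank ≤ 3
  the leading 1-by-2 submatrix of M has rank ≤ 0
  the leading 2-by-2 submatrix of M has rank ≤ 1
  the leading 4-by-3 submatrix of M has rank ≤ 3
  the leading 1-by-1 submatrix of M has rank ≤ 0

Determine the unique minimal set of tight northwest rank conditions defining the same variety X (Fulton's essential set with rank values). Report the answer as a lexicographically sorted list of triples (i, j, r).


Propagating the 7 rank bounds to every northwest block:

  i=1: 0, 0, 0, 1
  i=2: 0, 1, 1, 2
  i=3: 0, 1, 2, 3
  i=4: 1, 2, 3, 4

reading off 1-entries of Δ²R: w = (4, 2, 3, 1).

2 SE-corners of the 5-cell Rothe diagram give Ess(w):

[(1, 3, 0), (3, 1, 0)]


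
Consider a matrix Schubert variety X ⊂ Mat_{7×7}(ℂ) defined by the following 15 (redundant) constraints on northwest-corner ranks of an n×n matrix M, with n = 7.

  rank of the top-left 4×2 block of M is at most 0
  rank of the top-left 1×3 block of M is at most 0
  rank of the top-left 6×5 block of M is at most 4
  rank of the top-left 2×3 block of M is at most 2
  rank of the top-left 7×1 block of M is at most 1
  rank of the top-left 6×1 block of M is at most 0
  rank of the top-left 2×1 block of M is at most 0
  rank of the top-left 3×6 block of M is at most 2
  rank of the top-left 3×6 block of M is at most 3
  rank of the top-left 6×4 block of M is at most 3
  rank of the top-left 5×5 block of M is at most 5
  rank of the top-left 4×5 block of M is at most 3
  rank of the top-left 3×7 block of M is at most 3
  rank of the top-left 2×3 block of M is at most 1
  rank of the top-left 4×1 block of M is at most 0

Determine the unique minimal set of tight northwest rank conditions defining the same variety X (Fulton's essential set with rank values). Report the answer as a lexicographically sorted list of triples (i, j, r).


The tightest implied rank at each (i,j), from the 15 conditions:

  row 1: 0, 0, 0, 1, 1, 1, 1
  row 2: 0, 0, 1, 2, 2, 2, 2
  row 3: 0, 0, 1, 2, 2, 2, 3
  row 4: 0, 0, 1, 2, 3, 3, 4
  row 5: 0, 1, 2, 3, 4, 4, 5
  row 6: 0, 1, 2, 3, 4, 5, 6
  row 7: 1, 2, 3, 4, 5, 6, 7

reading off 1-entries of Δ²R: w = (4, 3, 7, 5, 2, 6, 1).

D(w) has 13 cells with 4 SE-corners; essential set:

[(1, 3, 0), (3, 6, 2), (4, 2, 0), (6, 1, 0)]


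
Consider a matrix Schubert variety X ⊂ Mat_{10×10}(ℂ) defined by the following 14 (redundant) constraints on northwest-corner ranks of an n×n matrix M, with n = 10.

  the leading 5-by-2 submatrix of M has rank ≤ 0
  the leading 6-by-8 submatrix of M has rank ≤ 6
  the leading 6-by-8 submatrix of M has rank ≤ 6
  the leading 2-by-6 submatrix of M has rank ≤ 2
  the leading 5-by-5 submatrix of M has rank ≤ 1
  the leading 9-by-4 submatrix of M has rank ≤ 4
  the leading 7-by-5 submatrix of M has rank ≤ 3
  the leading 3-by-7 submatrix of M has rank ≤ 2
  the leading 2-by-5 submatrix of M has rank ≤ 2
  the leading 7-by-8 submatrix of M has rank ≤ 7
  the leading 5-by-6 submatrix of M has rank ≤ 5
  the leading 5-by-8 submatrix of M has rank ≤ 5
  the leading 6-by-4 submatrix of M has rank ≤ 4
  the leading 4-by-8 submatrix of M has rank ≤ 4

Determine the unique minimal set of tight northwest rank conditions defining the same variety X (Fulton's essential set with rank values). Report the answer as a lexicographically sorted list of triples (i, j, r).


Reconstructing r_w from the 14 given conditions:

  i=1: 0, 0, 1, 1, 1, 1, 1, 1, 1, 1
  i=2: 0, 0, 1, 1, 1, 2, 2, 2, 2, 2
  i=3: 0, 0, 1, 1, 1, 2, 2, 3, 3, 3
  i=4: 0, 0, 1, 1, 1, 2, 3, 4, 4, 4
  i=5: 0, 0, 1, 1, 1, 2, 3, 4, 5, 5
  i=6: 1, 1, 2, 2, 2, 3, 4, 5, 6, 6
  i=7: 1, 2, 3, 3, 3, 4, 5, 6, 7, 7
  i=8: 1, 2, 3, 4, 4, 5, 6, 7, 8, 8
  i=9: 1, 2, 3, 4, 5, 6, 7, 8, 9, 9
  i=10: 1, 2, 3, 4, 5, 6, 7, 8, 9, 10

the unique w with this rank table is (3, 6, 8, 7, 9, 1, 2, 4, 5, 10).

|D(w)|=19, |Ess(w)|=3:

[(3, 7, 2), (5, 2, 0), (5, 5, 1)]


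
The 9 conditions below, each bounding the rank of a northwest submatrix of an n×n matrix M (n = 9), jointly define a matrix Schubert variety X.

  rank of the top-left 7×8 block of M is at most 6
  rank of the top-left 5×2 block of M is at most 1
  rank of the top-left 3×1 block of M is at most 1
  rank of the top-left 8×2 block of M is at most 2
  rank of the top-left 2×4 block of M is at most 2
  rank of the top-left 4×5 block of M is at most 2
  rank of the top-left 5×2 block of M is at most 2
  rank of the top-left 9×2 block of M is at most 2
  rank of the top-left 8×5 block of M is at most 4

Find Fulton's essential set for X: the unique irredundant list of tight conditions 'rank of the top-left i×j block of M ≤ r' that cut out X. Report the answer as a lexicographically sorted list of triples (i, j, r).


Reconstructing r_w from the 9 given conditions:

  row 1: 1 | 1 | 1 | 1 | 1 | 1 | 1 | 1 | 1
  row 2: 1 | 1 | 2 | 2 | 2 | 2 | 2 | 2 | 2
  row 3: 1 | 1 | 2 | 2 | 2 | 3 | 3 | 3 | 3
  row 4: 1 | 1 | 2 | 2 | 2 | 3 | 4 | 4 | 4
  row 5: 1 | 1 | 2 | 3 | 3 | 4 | 5 | 5 | 5
  row 6: 1 | 2 | 3 | 4 | 4 | 5 | 6 | 6 | 6
  row 7: 1 | 2 | 3 | 4 | 4 | 5 | 6 | 6 | 7
  row 8: 1 | 2 | 3 | 4 | 4 | 5 | 6 | 7 | 8
  row 9: 1 | 2 | 3 | 4 | 5 | 6 | 7 | 8 | 9

giving w = (1, 3, 6, 7, 4, 2, 9, 8, 5) via Δ²R.

D(w) has 11 cells with 4 SE-corners; essential set:

[(4, 5, 2), (5, 2, 1), (7, 8, 6), (8, 5, 4)]


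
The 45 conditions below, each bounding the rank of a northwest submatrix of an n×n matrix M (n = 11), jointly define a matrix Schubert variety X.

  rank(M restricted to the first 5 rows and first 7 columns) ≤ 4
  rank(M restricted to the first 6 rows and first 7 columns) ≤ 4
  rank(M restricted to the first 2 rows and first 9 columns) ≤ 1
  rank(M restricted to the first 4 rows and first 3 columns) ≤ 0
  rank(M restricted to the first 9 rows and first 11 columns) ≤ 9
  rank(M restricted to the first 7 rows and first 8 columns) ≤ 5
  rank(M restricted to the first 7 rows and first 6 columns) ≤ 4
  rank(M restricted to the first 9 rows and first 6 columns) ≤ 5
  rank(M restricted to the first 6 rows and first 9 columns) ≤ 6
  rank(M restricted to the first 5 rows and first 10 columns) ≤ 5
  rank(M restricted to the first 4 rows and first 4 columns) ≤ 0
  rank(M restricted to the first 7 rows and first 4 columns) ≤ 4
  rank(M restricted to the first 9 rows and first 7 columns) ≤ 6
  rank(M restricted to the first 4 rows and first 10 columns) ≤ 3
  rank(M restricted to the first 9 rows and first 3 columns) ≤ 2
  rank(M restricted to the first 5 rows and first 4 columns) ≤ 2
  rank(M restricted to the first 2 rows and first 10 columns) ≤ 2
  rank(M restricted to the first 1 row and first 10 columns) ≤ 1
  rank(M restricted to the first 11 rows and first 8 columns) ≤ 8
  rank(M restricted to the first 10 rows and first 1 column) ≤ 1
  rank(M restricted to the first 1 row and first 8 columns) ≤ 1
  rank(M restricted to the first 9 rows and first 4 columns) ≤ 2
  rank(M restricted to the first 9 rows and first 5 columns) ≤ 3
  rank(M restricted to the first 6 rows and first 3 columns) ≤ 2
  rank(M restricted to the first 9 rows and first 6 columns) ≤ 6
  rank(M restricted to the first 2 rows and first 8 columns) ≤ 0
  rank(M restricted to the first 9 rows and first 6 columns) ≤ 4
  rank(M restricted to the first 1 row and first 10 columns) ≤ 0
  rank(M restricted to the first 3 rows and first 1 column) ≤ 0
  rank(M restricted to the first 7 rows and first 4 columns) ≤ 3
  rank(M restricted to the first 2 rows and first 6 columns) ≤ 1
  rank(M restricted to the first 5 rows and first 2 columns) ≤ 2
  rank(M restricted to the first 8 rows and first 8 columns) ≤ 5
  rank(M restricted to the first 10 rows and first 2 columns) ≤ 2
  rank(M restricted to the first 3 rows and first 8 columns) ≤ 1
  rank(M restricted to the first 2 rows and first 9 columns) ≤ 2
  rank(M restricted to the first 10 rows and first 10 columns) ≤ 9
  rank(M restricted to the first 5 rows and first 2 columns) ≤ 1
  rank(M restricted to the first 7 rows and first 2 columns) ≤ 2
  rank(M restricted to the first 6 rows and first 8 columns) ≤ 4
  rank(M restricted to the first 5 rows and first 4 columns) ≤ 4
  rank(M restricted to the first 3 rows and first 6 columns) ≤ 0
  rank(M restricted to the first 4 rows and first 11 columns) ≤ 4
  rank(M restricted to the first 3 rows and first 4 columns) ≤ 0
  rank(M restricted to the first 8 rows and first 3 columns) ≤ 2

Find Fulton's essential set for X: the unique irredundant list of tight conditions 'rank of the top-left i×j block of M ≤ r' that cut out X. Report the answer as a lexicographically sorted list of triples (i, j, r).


Rank table r_w(11×11) implied by the 45 constraints:

  R[1]: 0, 0, 0, 0, 0, 0, 0, 0, 0, 0, 1
  R[2]: 0, 0, 0, 0, 0, 0, 0, 0, 1, 1, 2
  R[3]: 0, 0, 0, 0, 0, 0, 1, 1, 2, 2, 3
  R[4]: 0, 0, 0, 0, 1, 1, 2, 2, 3, 3, 4
  R[5]: 1, 1, 1, 1, 2, 2, 3, 3, 4, 4, 5
  R[6]: 1, 2, 2, 2, 3, 3, 4, 4, 5, 5, 6
  R[7]: 1, 2, 2, 2, 3, 4, 5, 5, 6, 6, 7
  R[8]: 1, 2, 2, 2, 3, 4, 5, 5, 6, 7, 8
  R[9]: 1, 2, 2, 2, 3, 4, 5, 6, 7, 8, 9
  R[10]: 1, 2, 3, 3, 4, 5, 6, 7, 8, 9, 10
  R[11]: 1, 2, 3, 4, 5, 6, 7, 8, 9, 10, 11

giving w = (11, 9, 7, 5, 1, 2, 6, 10, 8, 3, 4) via Δ²R.

ℓ(w)=35; the 6 essential cells (i,j,r):

[(1, 10, 0), (2, 8, 0), (3, 6, 0), (4, 4, 0), (8, 8, 5), (9, 4, 2)]


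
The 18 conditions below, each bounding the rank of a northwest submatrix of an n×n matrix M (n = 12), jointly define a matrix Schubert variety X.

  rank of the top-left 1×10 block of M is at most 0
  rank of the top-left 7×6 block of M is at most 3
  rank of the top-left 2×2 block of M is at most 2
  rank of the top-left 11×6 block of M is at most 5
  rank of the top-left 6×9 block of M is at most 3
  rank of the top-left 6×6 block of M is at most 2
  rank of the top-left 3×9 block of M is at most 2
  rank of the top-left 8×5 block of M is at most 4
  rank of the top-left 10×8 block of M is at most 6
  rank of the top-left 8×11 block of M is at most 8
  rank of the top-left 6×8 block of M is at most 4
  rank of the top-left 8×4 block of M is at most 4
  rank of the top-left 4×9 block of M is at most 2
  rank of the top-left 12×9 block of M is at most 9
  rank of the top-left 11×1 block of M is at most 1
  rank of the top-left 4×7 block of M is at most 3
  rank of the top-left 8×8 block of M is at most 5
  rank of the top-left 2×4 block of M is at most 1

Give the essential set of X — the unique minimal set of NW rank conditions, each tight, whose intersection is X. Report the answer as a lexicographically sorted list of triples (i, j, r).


Rank table r_w(12×12) implied by the 18 constraints:

  row 1: 0 0 0 0 0 0 0 0 0 0 1 1
  row 2: 1 1 1 1 1 1 1 1 1 1 2 2
  row 3: 1 2 2 2 2 2 2 2 2 2 3 3
  row 4: 1 2 2 2 2 2 2 2 2 3 4 4
  row 5: 1 2 2 2 2 2 3 3 3 4 5 5
  row 6: 1 2 2 2 2 2 3 3 3 4 5 6
  row 7: 1 2 3 3 3 3 4 4 4 5 6 7
  row 8: 1 2 3 4 4 4 5 5 5 6 7 8
  row 9: 1 2 3 4 5 5 6 6 6 7 8 9
  row 10: 1 2 3 4 5 5 6 6 7 8 9 10
  row 11: 1 2 3 4 5 5 6 7 8 9 10 11
  row 12: 1 2 3 4 5 6 7 8 9 10 11 12

so w = (11, 1, 2, 10, 7, 12, 3, 4, 5, 9, 8, 6).

Rothe diagram D(w) (30 cells), 6 SE-corners (essential conditions):

[(1, 10, 0), (4, 9, 2), (6, 6, 2), (6, 9, 3), (10, 8, 6), (11, 6, 5)]


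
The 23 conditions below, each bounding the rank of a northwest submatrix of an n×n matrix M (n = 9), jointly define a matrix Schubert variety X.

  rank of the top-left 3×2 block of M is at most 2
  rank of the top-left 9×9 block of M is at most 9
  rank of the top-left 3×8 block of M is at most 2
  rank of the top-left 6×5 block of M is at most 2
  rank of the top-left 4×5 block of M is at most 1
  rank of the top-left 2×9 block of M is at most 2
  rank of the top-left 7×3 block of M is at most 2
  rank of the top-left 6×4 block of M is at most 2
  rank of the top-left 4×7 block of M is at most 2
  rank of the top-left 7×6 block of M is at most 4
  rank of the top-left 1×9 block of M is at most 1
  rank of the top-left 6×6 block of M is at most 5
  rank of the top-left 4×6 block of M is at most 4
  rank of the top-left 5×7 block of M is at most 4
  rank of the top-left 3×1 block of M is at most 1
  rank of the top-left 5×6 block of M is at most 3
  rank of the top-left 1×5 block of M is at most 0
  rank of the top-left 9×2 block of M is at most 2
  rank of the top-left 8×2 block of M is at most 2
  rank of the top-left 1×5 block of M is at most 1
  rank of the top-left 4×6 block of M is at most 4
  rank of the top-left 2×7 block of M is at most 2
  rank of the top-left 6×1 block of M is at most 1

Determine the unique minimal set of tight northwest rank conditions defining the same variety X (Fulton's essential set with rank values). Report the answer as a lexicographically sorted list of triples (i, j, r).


Rank table r_w(9×9) implied by the 23 constraints:

  i=1: 0, 0, 0, 0, 0, 1, 1, 1, 1
  i=2: 1, 1, 1, 1, 1, 2, 2, 2, 2
  i=3: 1, 1, 1, 1, 1, 2, 2, 2, 3
  i=4: 1, 1, 1, 1, 1, 2, 2, 3, 4
  i=5: 1, 2, 2, 2, 2, 3, 3, 4, 5
  i=6: 1, 2, 2, 2, 2, 3, 4, 5, 6
  i=7: 1, 2, 2, 3, 3, 4, 5, 6, 7
  i=8: 1, 2, 3, 4, 4, 5, 6, 7, 8
  i=9: 1, 2, 3, 4, 5, 6, 7, 8, 9

reading off 1-entries of Δ²R: w = (6, 1, 9, 8, 2, 7, 4, 3, 5).

6 SE-corners of the 20-cell Rothe diagram give Ess(w):

[(1, 5, 0), (3, 8, 2), (4, 5, 1), (4, 7, 2), (6, 5, 2), (7, 3, 2)]


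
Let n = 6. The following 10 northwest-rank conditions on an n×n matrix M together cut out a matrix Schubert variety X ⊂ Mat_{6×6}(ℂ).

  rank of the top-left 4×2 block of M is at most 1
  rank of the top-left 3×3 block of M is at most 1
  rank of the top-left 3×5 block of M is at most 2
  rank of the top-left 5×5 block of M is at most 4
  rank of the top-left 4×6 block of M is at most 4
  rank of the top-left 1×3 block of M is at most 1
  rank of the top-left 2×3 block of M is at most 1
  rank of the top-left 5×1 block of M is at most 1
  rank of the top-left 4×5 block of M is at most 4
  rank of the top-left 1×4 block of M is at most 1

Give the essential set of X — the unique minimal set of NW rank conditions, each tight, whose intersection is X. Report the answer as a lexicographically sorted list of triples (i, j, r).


Reconstructing r_w from the 10 given conditions:

  R[1]: 1, 1, 1, 1, 1, 1
  R[2]: 1, 1, 1, 2, 2, 2
  R[3]: 1, 1, 1, 2, 2, 3
  R[4]: 1, 1, 2, 3, 3, 4
  R[5]: 1, 2, 3, 4, 4, 5
  R[6]: 1, 2, 3, 4, 5, 6

the unique w with this rank table is (1, 4, 6, 3, 2, 5).

3 SE-corners of the 6-cell Rothe diagram give Ess(w):

[(3, 3, 1), (3, 5, 2), (4, 2, 1)]


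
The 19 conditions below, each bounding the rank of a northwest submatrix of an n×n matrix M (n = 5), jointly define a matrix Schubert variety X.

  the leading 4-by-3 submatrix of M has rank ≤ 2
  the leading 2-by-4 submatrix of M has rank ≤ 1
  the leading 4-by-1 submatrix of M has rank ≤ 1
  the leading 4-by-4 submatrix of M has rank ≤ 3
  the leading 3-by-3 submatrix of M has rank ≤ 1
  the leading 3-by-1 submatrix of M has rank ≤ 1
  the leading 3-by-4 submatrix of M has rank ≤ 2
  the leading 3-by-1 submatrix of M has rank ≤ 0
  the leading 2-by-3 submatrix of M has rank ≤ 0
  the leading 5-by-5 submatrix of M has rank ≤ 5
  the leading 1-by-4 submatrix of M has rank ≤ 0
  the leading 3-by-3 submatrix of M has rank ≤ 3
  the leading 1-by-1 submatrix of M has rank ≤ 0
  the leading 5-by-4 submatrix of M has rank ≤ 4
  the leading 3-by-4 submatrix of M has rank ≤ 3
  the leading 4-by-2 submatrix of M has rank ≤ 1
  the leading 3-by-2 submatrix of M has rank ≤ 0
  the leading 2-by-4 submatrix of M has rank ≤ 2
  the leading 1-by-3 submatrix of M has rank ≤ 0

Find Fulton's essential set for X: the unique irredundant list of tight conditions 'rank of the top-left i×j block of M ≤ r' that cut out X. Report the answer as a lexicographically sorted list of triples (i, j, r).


Recovering R(i,j) via the rank-extension bound from the 19 conditions:

  row 1: 0 0 0 0 1
  row 2: 0 0 0 1 2
  row 3: 0 0 1 2 3
  row 4: 1 1 2 3 4
  row 5: 1 2 3 4 5

the unique w with this rank table is (5, 4, 3, 1, 2).

ℓ(w)=9; the 3 essential cells (i,j,r):

[(1, 4, 0), (2, 3, 0), (3, 2, 0)]


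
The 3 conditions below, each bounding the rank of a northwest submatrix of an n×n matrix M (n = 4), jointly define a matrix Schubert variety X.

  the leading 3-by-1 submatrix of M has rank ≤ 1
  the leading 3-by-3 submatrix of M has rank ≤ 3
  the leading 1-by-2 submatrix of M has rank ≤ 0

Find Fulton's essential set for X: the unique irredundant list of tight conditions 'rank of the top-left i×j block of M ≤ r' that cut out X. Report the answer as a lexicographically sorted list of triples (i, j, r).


Computing R[i][j] = min implied NW-rank bound (n=4, 3 conditions):

  row 1: 0 0 1 1
  row 2: 1 1 2 2
  row 3: 1 2 3 3
  row 4: 1 2 3 4

second differences of R give the permutation w = (3, 1, 2, 4).

D(w) has 2 cells with 1 SE-corner; essential set:

[(1, 2, 0)]


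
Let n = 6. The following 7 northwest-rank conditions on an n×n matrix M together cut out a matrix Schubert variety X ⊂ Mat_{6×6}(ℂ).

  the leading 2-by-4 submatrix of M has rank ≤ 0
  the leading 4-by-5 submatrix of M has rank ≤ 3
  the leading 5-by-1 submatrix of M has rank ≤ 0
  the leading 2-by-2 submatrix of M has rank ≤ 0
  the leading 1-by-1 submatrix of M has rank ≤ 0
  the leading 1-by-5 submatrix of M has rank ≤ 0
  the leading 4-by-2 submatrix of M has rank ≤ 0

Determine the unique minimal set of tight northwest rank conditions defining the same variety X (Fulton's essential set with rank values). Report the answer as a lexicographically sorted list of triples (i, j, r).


The tightest implied rank at each (i,j), from the 7 conditions:

  R[1]: 0 | 0 | 0 | 0 | 0 | 1
  R[2]: 0 | 0 | 0 | 0 | 1 | 2
  R[3]: 0 | 0 | 1 | 1 | 2 | 3
  R[4]: 0 | 0 | 1 | 2 | 3 | 4
  R[5]: 0 | 1 | 2 | 3 | 4 | 5
  R[6]: 1 | 2 | 3 | 4 | 5 | 6

giving w = (6, 5, 3, 4, 2, 1) via Δ²R.

4 SE-corners of the 14-cell Rothe diagram give Ess(w):

[(1, 5, 0), (2, 4, 0), (4, 2, 0), (5, 1, 0)]


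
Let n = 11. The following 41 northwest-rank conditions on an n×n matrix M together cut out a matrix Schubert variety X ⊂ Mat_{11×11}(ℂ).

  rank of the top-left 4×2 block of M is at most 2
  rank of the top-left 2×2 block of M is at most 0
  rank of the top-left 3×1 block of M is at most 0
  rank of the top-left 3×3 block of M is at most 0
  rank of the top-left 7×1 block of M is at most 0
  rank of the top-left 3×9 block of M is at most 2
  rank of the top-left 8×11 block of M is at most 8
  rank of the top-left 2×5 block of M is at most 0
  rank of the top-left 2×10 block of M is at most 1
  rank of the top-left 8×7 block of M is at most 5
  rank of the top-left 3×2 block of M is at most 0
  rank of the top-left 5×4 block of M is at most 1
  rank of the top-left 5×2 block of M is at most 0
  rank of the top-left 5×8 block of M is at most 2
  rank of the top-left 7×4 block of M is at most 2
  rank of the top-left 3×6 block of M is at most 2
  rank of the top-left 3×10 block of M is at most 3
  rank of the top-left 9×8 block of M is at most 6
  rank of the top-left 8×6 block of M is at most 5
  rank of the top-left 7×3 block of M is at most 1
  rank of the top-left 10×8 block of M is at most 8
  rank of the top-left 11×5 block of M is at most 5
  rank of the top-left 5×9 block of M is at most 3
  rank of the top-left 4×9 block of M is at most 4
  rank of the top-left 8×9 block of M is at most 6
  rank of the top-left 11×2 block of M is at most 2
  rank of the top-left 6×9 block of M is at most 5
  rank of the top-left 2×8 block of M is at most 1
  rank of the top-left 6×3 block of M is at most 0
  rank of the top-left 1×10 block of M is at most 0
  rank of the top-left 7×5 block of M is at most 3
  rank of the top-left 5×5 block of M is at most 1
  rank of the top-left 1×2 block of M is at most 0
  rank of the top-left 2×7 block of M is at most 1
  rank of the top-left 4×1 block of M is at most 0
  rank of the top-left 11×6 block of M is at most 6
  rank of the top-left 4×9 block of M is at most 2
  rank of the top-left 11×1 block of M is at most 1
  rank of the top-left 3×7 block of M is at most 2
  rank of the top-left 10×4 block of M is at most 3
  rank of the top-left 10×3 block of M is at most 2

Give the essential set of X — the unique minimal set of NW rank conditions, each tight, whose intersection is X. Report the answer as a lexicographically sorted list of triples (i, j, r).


Recovering R(i,j) via the rank-extension bound from the 41 conditions:

  row 1: 0  0  0  0  0  0  0  0  0  0  1
  row 2: 0  0  0  0  0  1  1  1  1  1  2
  row 3: 0  0  0  1  1  2  2  2  2  2  3
  row 4: 0  0  0  1  1  2  2  2  2  3  4
  row 5: 0  0  0  1  1  2  2  2  3  4  5
  row 6: 0  0  0  1  2  3  3  3  4  5  6
  row 7: 0  1  1  2  3  4  4  4  5  6  7
  row 8: 1  2  2  3  4  5  5  5  6  7  8
  row 9: 1  2  2  3  4  5  6  6  7  8  9
  row 10: 1  2  2  3  4  5  6  7  8  9  10
  row 11: 1  2  3  4  5  6  7  8  9  10  11

giving w = (11, 6, 4, 10, 9, 5, 2, 1, 7, 8, 3) via Δ²R.

D(w) has 37 cells with 8 SE-corners; essential set:

[(1, 10, 0), (2, 5, 0), (4, 9, 2), (5, 5, 1), (5, 8, 2), (6, 3, 0), (7, 1, 0), (10, 3, 2)]


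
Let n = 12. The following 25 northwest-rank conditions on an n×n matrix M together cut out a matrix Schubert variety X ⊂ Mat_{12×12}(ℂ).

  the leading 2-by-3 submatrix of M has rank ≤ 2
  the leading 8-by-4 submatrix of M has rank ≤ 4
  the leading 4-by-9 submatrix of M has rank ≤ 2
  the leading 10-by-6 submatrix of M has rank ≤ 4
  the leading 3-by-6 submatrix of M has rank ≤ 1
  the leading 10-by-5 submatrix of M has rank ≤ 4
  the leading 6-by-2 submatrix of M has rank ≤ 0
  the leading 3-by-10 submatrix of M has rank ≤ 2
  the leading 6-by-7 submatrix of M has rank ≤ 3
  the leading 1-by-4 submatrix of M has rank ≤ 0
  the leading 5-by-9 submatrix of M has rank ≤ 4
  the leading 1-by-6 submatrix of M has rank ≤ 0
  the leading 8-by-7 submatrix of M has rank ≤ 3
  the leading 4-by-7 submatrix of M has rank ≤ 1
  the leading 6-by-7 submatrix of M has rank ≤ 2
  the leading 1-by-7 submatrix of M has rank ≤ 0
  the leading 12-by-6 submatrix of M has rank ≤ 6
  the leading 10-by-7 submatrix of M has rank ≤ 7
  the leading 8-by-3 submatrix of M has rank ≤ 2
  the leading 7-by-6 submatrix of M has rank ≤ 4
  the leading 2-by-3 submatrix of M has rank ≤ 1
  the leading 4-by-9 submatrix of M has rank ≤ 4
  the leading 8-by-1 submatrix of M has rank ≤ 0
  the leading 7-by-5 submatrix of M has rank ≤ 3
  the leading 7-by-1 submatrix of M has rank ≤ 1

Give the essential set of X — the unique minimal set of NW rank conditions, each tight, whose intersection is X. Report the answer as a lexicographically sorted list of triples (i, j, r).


Computing R[i][j] = min implied NW-rank bound (n=12, 25 conditions):

  R[1]: 0, 0, 0, 0, 0, 0, 0, 1, 1, 1, 1, 1
  R[2]: 0, 0, 1, 1, 1, 1, 1, 2, 2, 2, 2, 2
  R[3]: 0, 0, 1, 1, 1, 1, 1, 2, 2, 2, 3, 3
  R[4]: 0, 0, 1, 1, 1, 1, 1, 2, 2, 3, 4, 4
  R[5]: 0, 0, 1, 2, 2, 2, 2, 3, 3, 4, 5, 5
  R[6]: 0, 0, 1, 2, 2, 2, 2, 3, 4, 5, 6, 6
  R[7]: 0, 1, 2, 3, 3, 3, 3, 4, 5, 6, 7, 7
  R[8]: 0, 1, 2, 3, 3, 3, 3, 4, 5, 6, 7, 8
  R[9]: 1, 2, 3, 4, 4, 4, 4, 5, 6, 7, 8, 9
  R[10]: 1, 2, 3, 4, 4, 4, 5, 6, 7, 8, 9, 10
  R[11]: 1, 2, 3, 4, 5, 5, 6, 7, 8, 9, 10, 11
  R[12]: 1, 2, 3, 4, 5, 6, 7, 8, 9, 10, 11, 12

hence w(1..12) = (8, 3, 11, 10, 4, 9, 2, 12, 1, 7, 5, 6).

D(w) has 38 cells with 9 SE-corners; essential set:

[(1, 7, 0), (3, 10, 2), (4, 7, 1), (4, 9, 2), (6, 2, 0), (6, 7, 2), (8, 1, 0), (8, 7, 3), (10, 6, 4)]


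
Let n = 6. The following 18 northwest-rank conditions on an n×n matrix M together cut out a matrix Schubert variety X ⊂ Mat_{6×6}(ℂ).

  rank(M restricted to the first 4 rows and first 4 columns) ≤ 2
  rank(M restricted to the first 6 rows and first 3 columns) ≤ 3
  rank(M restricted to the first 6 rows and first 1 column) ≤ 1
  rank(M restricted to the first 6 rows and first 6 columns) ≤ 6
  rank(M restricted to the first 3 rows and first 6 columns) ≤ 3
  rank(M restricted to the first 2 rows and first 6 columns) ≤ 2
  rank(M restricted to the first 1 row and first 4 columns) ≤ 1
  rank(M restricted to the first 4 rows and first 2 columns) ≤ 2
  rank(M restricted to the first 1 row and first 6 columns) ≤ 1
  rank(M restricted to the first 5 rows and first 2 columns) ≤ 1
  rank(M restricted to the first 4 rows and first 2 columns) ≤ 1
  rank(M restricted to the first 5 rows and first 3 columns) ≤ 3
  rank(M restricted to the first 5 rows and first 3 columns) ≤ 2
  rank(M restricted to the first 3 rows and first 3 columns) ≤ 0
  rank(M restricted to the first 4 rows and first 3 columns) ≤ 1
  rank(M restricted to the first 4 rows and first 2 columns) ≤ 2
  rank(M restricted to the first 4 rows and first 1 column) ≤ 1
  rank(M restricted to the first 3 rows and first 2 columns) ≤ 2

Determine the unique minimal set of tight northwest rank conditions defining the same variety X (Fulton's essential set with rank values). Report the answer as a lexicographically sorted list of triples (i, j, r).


Rank table r_w(6×6) implied by the 18 constraints:

  i=1: 0  0  0  1  1  1
  i=2: 0  0  0  1  2  2
  i=3: 0  0  0  1  2  3
  i=4: 1  1  1  2  3  4
  i=5: 1  1  2  3  4  5
  i=6: 1  2  3  4  5  6

so w = (4, 5, 6, 1, 3, 2).

Rothe diagram D(w) (10 cells), 2 SE-corners (essential conditions):

[(3, 3, 0), (5, 2, 1)]


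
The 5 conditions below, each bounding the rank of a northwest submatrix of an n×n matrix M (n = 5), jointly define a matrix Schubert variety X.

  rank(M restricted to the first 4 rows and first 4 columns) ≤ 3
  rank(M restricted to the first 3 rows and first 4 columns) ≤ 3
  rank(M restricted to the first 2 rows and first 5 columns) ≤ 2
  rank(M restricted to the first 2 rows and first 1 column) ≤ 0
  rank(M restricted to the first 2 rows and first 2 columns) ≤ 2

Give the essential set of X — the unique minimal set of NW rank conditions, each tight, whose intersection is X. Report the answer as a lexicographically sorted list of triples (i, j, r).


Reconstructing r_w from the 5 given conditions:

  row 1: 0  1  1  1  1
  row 2: 0  1  2  2  2
  row 3: 1  2  3  3  3
  row 4: 1  2  3  3  4
  row 5: 1  2  3  4  5

giving w = (2, 3, 1, 5, 4) via Δ²R.

ℓ(w)=3; the 2 essential cells (i,j,r):

[(2, 1, 0), (4, 4, 3)]


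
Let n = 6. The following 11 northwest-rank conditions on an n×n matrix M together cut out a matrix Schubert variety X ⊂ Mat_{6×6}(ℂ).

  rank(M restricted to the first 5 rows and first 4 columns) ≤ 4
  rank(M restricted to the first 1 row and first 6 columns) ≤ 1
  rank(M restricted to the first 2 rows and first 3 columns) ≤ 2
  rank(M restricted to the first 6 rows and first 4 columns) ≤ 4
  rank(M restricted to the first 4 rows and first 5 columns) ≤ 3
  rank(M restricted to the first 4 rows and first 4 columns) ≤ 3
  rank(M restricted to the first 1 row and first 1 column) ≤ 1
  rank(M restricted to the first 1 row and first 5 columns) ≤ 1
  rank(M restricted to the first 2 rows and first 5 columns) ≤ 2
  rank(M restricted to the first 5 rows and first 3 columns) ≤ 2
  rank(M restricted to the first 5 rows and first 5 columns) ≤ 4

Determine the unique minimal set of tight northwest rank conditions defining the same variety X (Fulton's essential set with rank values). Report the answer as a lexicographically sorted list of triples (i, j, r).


Recovering R(i,j) via the rank-extension bound from the 11 conditions:

  1  1  1  1  1  1
  1  2  2  2  2  2
  1  2  2  3  3  3
  1  2  2  3  3  4
  1  2  2  3  4  5
  1  2  3  4  5  6

so w = (1, 2, 4, 6, 5, 3).

|D(w)|=4, |Ess(w)|=2:

[(4, 5, 3), (5, 3, 2)]


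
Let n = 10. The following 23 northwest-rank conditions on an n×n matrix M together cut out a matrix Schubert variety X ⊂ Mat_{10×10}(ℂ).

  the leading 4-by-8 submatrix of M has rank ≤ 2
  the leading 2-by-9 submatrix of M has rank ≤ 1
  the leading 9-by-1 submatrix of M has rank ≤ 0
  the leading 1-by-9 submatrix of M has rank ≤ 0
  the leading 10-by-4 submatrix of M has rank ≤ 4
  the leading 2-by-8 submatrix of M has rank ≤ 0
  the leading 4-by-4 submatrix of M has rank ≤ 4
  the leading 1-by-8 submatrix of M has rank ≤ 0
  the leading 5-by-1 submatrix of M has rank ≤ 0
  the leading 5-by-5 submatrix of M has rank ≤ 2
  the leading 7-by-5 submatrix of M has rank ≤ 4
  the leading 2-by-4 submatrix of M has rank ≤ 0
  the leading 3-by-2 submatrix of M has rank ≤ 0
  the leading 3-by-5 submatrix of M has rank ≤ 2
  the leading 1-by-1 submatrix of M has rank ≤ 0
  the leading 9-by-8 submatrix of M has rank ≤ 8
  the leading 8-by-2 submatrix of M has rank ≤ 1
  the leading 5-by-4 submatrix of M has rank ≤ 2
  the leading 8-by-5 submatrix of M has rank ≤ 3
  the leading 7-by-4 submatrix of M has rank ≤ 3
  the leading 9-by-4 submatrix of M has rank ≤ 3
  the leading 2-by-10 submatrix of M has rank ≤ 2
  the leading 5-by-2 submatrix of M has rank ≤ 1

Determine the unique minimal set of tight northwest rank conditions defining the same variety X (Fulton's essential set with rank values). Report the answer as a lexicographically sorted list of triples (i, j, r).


Rank table r_w(10×10) implied by the 23 constraints:

  i=1: 0  0  0  0  0  0  0  0  0  1
  i=2: 0  0  0  0  0  0  0  0  1  2
  i=3: 0  0  1  1  1  1  1  1  2  3
  i=4: 0  1  2  2  2  2  2  2  3  4
  i=5: 0  1  2  2  2  3  3  3  4  5
  i=6: 0  1  2  3  3  4  4  4  5  6
  i=7: 0  1  2  3  3  4  5  5  6  7
  i=8: 0  1  2  3  3  4  5  6  7  8
  i=9: 0  1  2  3  4  5  6  7  8  9
  i=10: 1  2  3  4  5  6  7  8  9  10

the unique w with this rank table is (10, 9, 3, 2, 6, 4, 7, 8, 5, 1).

ℓ(w)=29; the 6 essential cells (i,j,r):

[(1, 9, 0), (2, 8, 0), (3, 2, 0), (5, 5, 2), (8, 5, 3), (9, 1, 0)]


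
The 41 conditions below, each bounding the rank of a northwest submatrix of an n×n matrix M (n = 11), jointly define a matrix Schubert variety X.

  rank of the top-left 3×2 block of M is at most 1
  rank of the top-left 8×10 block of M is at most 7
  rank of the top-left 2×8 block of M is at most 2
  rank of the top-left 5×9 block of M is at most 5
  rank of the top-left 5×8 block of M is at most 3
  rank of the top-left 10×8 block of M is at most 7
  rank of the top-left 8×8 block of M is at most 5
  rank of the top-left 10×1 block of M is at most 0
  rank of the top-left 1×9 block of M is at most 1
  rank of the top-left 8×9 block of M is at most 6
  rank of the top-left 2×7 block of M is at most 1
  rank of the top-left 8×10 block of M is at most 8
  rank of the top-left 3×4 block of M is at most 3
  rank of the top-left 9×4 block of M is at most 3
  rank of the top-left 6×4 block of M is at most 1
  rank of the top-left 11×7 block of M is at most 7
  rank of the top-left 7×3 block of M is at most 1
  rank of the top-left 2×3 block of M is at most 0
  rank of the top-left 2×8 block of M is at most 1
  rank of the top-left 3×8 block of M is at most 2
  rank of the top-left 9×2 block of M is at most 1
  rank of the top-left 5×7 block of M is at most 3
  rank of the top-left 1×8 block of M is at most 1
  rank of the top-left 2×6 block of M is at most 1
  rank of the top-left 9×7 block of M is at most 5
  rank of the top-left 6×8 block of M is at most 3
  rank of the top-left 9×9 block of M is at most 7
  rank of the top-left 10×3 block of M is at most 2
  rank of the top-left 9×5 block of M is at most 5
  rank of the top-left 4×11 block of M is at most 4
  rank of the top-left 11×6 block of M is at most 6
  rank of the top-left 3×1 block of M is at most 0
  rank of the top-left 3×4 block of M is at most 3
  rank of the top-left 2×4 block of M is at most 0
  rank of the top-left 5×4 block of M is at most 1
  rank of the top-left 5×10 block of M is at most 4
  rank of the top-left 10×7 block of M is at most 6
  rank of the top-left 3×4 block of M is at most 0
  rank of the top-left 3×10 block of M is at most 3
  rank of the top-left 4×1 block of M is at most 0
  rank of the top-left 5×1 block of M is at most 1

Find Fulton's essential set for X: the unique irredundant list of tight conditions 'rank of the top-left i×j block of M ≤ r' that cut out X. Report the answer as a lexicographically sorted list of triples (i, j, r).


Recovering R(i,j) via the rank-extension bound from the 41 conditions:

  i=1: 0 0 0 0 1 1 1 1 1 1 1
  i=2: 0 0 0 0 1 1 1 1 2 2 2
  i=3: 0 0 0 0 1 2 2 2 3 3 3
  i=4: 0 1 1 1 2 3 3 3 4 4 4
  i=5: 0 1 1 1 2 3 3 3 4 4 5
  i=6: 0 1 1 1 2 3 3 3 4 5 6
  i=7: 0 1 1 2 3 4 4 4 5 6 7
  i=8: 0 1 2 3 4 5 5 5 6 7 8
  i=9: 0 1 2 3 4 5 5 6 7 8 9
  i=10: 0 1 2 3 4 5 6 7 8 9 10
  i=11: 1 2 3 4 5 6 7 8 9 10 11

so w = (5, 9, 6, 2, 11, 10, 4, 3, 8, 7, 1).

Rothe diagram D(w) (33 cells), 8 SE-corners (essential conditions):

[(2, 8, 1), (3, 4, 0), (5, 10, 4), (6, 4, 1), (6, 8, 3), (7, 3, 1), (9, 7, 5), (10, 1, 0)]


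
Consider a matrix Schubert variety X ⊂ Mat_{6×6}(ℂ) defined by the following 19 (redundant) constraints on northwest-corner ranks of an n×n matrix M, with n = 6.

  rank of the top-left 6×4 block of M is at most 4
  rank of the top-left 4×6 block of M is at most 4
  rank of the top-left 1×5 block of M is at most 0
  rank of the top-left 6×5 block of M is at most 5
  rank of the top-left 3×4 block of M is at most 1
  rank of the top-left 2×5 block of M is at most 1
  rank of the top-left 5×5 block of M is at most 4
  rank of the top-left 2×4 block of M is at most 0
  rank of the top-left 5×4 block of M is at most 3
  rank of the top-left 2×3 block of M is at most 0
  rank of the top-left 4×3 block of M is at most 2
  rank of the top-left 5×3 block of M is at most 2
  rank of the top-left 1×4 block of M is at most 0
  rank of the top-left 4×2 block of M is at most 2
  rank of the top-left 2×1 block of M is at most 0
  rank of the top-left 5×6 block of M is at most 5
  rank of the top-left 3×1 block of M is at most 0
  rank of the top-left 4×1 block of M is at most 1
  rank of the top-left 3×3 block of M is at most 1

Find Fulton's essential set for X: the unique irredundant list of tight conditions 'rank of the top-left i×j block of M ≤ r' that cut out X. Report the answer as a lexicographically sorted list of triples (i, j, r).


The tightest implied rank at each (i,j), from the 19 conditions:

  i=1: 0  0  0  0  0  1
  i=2: 0  0  0  0  1  2
  i=3: 0  1  1  1  2  3
  i=4: 1  2  2  2  3  4
  i=5: 1  2  2  3  4  5
  i=6: 1  2  3  4  5  6

reading off 1-entries of Δ²R: w = (6, 5, 2, 1, 4, 3).

Fulton essential set (4 of the 11 Rothe cells):

[(1, 5, 0), (2, 4, 0), (3, 1, 0), (5, 3, 2)]


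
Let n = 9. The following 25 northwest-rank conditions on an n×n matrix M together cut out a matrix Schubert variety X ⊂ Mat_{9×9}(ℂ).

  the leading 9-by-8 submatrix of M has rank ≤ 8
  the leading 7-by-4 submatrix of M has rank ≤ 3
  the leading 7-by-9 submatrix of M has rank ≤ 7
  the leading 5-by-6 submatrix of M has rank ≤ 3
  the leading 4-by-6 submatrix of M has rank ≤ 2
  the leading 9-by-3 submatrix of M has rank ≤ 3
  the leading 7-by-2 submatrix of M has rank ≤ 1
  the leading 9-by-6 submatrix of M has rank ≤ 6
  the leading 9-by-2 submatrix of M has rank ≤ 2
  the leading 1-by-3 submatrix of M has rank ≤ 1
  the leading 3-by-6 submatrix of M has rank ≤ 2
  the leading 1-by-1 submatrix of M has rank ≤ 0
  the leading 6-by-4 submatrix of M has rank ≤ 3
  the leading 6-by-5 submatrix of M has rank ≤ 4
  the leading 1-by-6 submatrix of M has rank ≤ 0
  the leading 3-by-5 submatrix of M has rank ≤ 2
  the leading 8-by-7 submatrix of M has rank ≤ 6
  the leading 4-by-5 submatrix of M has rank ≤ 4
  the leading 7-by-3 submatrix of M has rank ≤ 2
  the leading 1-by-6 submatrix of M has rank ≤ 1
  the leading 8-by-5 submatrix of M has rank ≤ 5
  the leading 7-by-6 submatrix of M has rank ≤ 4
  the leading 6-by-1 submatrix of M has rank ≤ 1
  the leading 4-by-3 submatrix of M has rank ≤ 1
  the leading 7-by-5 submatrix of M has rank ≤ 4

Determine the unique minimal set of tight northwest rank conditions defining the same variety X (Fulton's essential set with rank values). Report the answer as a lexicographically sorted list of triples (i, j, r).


Rank table r_w(9×9) implied by the 25 constraints:

  i=1: 0  0  0  0  0  0  1  1  1
  i=2: 1  1  1  1  1  1  2  2  2
  i=3: 1  1  1  2  2  2  3  3  3
  i=4: 1  1  1  2  2  2  3  4  4
  i=5: 1  1  2  3  3  3  4  5  5
  i=6: 1  1  2  3  4  4  5  6  6
  i=7: 1  1  2  3  4  4  5  6  7
  i=8: 1  2  3  4  5  5  6  7  8
  i=9: 1  2  3  4  5  6  7  8  9

hence w(1..9) = (7, 1, 4, 8, 3, 5, 9, 2, 6).

ℓ(w)=16; the 5 essential cells (i,j,r):

[(1, 6, 0), (4, 3, 1), (4, 6, 2), (7, 2, 1), (7, 6, 4)]


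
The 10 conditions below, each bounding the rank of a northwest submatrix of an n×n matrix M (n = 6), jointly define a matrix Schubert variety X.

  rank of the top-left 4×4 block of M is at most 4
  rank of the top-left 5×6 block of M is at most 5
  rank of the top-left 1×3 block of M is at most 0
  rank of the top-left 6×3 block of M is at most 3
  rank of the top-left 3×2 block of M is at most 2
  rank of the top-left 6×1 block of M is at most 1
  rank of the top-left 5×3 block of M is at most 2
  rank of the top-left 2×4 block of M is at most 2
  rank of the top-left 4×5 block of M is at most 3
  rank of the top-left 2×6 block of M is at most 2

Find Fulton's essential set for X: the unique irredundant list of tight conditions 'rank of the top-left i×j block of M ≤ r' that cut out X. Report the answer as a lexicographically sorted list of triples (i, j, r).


Reconstructing r_w from the 10 given conditions:

  R[1]: 0 0 0 1 1 1
  R[2]: 1 1 1 2 2 2
  R[3]: 1 2 2 3 3 3
  R[4]: 1 2 2 3 3 4
  R[5]: 1 2 2 3 4 5
  R[6]: 1 2 3 4 5 6

second differences of R give the permutation w = (4, 1, 2, 6, 5, 3).

|D(w)|=6, |Ess(w)|=3:

[(1, 3, 0), (4, 5, 3), (5, 3, 2)]


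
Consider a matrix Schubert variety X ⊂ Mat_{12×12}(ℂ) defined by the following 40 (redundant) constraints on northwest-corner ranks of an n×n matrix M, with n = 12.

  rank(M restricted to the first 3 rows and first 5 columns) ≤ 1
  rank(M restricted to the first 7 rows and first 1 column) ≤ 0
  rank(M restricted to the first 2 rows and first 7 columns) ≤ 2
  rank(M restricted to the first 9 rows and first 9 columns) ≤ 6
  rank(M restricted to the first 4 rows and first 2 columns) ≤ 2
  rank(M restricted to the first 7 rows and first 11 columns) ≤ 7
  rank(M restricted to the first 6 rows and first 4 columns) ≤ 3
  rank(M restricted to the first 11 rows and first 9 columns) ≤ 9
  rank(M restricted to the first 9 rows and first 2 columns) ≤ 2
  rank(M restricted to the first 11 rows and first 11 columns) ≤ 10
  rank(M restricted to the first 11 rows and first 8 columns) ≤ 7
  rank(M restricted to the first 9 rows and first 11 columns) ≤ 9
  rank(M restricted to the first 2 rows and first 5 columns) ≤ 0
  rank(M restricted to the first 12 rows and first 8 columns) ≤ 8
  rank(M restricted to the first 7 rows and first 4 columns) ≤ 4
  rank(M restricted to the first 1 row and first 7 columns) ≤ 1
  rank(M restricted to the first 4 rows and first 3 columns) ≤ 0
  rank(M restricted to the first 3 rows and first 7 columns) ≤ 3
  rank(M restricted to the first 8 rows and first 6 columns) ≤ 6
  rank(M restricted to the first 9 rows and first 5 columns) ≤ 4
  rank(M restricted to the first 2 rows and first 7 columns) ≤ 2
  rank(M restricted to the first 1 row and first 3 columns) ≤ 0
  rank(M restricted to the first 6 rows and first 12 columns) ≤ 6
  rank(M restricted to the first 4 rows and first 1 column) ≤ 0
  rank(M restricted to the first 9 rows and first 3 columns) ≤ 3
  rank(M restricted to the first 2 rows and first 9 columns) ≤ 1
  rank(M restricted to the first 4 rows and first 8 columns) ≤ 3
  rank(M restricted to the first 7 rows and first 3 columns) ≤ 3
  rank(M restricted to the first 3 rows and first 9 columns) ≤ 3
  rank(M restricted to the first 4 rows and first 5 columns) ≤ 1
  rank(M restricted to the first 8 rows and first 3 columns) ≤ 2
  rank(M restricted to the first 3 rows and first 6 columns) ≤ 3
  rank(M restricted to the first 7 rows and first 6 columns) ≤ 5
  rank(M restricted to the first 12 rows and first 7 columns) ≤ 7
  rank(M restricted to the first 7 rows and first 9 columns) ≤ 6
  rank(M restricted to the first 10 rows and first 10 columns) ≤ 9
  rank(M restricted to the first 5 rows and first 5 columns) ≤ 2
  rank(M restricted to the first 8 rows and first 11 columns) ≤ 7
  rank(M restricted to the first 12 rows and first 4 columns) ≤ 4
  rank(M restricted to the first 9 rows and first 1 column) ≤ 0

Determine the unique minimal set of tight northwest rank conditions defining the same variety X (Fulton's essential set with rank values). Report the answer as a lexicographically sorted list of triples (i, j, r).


The tightest implied rank at each (i,j), from the 40 conditions:

  i=1: 0 0 0 0 0 1 1 1 1 1 1 1
  i=2: 0 0 0 0 0 1 1 1 1 2 2 2
  i=3: 0 0 0 1 1 2 2 2 2 3 3 3
  i=4: 0 0 0 1 1 2 3 3 3 4 4 4
  i=5: 0 1 1 2 2 3 4 4 4 5 5 5
  i=6: 0 1 2 3 3 4 5 5 5 6 6 6
  i=7: 0 1 2 3 4 5 6 6 6 7 7 7
  i=8: 0 1 2 3 4 5 6 6 6 7 7 8
  i=9: 0 1 2 3 4 5 6 6 6 7 8 9
  i=10: 1 2 3 4 5 6 7 7 7 8 9 10
  i=11: 1 2 3 4 5 6 7 7 8 9 10 11
  i=12: 1 2 3 4 5 6 7 8 9 10 11 12

hence w(1..12) = (6, 10, 4, 7, 2, 3, 5, 12, 11, 1, 9, 8).

Rothe diagram D(w) (31 cells), 8 SE-corners (essential conditions):

[(2, 5, 0), (2, 9, 1), (4, 3, 0), (4, 5, 1), (8, 11, 7), (9, 1, 0), (9, 9, 6), (11, 8, 7)]
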